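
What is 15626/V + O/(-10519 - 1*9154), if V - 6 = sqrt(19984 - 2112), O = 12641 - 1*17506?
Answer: -33801724/6747839 + 1202*sqrt(1117)/343 ≈ 112.11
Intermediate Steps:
O = -4865 (O = 12641 - 17506 = -4865)
V = 6 + 4*sqrt(1117) (V = 6 + sqrt(19984 - 2112) = 6 + sqrt(17872) = 6 + 4*sqrt(1117) ≈ 139.69)
15626/V + O/(-10519 - 1*9154) = 15626/(6 + 4*sqrt(1117)) - 4865/(-10519 - 1*9154) = 15626/(6 + 4*sqrt(1117)) - 4865/(-10519 - 9154) = 15626/(6 + 4*sqrt(1117)) - 4865/(-19673) = 15626/(6 + 4*sqrt(1117)) - 4865*(-1/19673) = 15626/(6 + 4*sqrt(1117)) + 4865/19673 = 4865/19673 + 15626/(6 + 4*sqrt(1117))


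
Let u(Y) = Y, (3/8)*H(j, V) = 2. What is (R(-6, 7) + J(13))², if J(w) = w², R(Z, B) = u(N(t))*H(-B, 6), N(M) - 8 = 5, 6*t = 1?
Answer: 511225/9 ≈ 56803.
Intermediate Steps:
H(j, V) = 16/3 (H(j, V) = (8/3)*2 = 16/3)
t = ⅙ (t = (⅙)*1 = ⅙ ≈ 0.16667)
N(M) = 13 (N(M) = 8 + 5 = 13)
R(Z, B) = 208/3 (R(Z, B) = 13*(16/3) = 208/3)
(R(-6, 7) + J(13))² = (208/3 + 13²)² = (208/3 + 169)² = (715/3)² = 511225/9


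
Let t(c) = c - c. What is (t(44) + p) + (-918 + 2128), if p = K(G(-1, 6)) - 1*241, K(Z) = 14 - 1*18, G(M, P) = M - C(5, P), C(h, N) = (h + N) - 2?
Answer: 965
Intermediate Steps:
C(h, N) = -2 + N + h (C(h, N) = (N + h) - 2 = -2 + N + h)
G(M, P) = -3 + M - P (G(M, P) = M - (-2 + P + 5) = M - (3 + P) = M + (-3 - P) = -3 + M - P)
K(Z) = -4 (K(Z) = 14 - 18 = -4)
t(c) = 0
p = -245 (p = -4 - 1*241 = -4 - 241 = -245)
(t(44) + p) + (-918 + 2128) = (0 - 245) + (-918 + 2128) = -245 + 1210 = 965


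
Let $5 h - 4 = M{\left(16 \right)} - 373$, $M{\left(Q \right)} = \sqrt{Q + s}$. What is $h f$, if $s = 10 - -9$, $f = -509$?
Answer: $\frac{187821}{5} - \frac{509 \sqrt{35}}{5} \approx 36962.0$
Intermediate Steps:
$s = 19$ ($s = 10 + 9 = 19$)
$M{\left(Q \right)} = \sqrt{19 + Q}$ ($M{\left(Q \right)} = \sqrt{Q + 19} = \sqrt{19 + Q}$)
$h = - \frac{369}{5} + \frac{\sqrt{35}}{5}$ ($h = \frac{4}{5} + \frac{\sqrt{19 + 16} - 373}{5} = \frac{4}{5} + \frac{\sqrt{35} - 373}{5} = \frac{4}{5} + \frac{-373 + \sqrt{35}}{5} = \frac{4}{5} - \left(\frac{373}{5} - \frac{\sqrt{35}}{5}\right) = - \frac{369}{5} + \frac{\sqrt{35}}{5} \approx -72.617$)
$h f = \left(- \frac{369}{5} + \frac{\sqrt{35}}{5}\right) \left(-509\right) = \frac{187821}{5} - \frac{509 \sqrt{35}}{5}$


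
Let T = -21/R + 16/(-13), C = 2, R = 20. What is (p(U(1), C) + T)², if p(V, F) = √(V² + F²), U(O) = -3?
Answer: 1230449/67600 - 593*√13/130 ≈ 1.7550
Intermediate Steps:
T = -593/260 (T = -21/20 + 16/(-13) = -21*1/20 + 16*(-1/13) = -21/20 - 16/13 = -593/260 ≈ -2.2808)
p(V, F) = √(F² + V²)
(p(U(1), C) + T)² = (√(2² + (-3)²) - 593/260)² = (√(4 + 9) - 593/260)² = (√13 - 593/260)² = (-593/260 + √13)²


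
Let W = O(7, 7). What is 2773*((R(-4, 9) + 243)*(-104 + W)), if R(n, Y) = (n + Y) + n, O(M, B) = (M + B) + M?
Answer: -56158796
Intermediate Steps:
O(M, B) = B + 2*M (O(M, B) = (B + M) + M = B + 2*M)
W = 21 (W = 7 + 2*7 = 7 + 14 = 21)
R(n, Y) = Y + 2*n (R(n, Y) = (Y + n) + n = Y + 2*n)
2773*((R(-4, 9) + 243)*(-104 + W)) = 2773*(((9 + 2*(-4)) + 243)*(-104 + 21)) = 2773*(((9 - 8) + 243)*(-83)) = 2773*((1 + 243)*(-83)) = 2773*(244*(-83)) = 2773*(-20252) = -56158796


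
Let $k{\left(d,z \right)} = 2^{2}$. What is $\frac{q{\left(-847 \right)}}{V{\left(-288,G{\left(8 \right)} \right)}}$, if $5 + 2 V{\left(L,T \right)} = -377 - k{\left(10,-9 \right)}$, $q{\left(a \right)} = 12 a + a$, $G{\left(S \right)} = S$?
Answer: $\frac{11011}{193} \approx 57.052$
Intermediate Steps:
$q{\left(a \right)} = 13 a$
$k{\left(d,z \right)} = 4$
$V{\left(L,T \right)} = -193$ ($V{\left(L,T \right)} = - \frac{5}{2} + \frac{-377 - 4}{2} = - \frac{5}{2} + \frac{1}{2} \left(-381\right) = - \frac{5}{2} - \frac{381}{2} = -193$)
$\frac{q{\left(-847 \right)}}{V{\left(-288,G{\left(8 \right)} \right)}} = \frac{13 \left(-847\right)}{-193} = \left(-11011\right) \left(- \frac{1}{193}\right) = \frac{11011}{193}$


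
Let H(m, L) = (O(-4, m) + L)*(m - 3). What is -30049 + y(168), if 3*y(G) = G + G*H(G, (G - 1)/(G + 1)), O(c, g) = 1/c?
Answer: -3916127/169 ≈ -23172.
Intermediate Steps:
H(m, L) = (-3 + m)*(-1/4 + L) (H(m, L) = (1/(-4) + L)*(m - 3) = (-1/4 + L)*(-3 + m) = (-3 + m)*(-1/4 + L))
y(G) = G/3 + G*(3/4 - G/4 - 3*(-1 + G)/(1 + G) + G*(-1 + G)/(1 + G))/3 (y(G) = (G + G*(3/4 - 3*(G - 1)/(G + 1) - G/4 + ((G - 1)/(G + 1))*G))/3 = (G + G*(3/4 - 3*(-1 + G)/(1 + G) - G/4 + ((-1 + G)/(1 + G))*G))/3 = (G + G*(3/4 - 3*(-1 + G)/(1 + G) - G/4 + G*(-1 + G)/(1 + G)))/3 = (G + G*(3/4 - G/4 - 3*(-1 + G)/(1 + G) + G*(-1 + G)/(1 + G)))/3 = G/3 + G*(3/4 - G/4 - 3*(-1 + G)/(1 + G) + G*(-1 + G)/(1 + G))/3)
-30049 + y(168) = -30049 + (1/12)*168*(19 - 10*168 + 3*168**2)/(1 + 168) = -30049 + (1/12)*168*(19 - 1680 + 3*28224)/169 = -30049 + (1/12)*168*(1/169)*(19 - 1680 + 84672) = -30049 + (1/12)*168*(1/169)*83011 = -30049 + 1162154/169 = -3916127/169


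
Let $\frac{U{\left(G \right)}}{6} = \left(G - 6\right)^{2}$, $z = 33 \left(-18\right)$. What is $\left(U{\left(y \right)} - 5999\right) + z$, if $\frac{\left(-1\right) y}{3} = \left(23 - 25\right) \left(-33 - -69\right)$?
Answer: $258007$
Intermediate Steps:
$z = -594$
$y = 216$ ($y = - 3 \left(23 - 25\right) \left(-33 - -69\right) = - 3 \left(- 2 \left(-33 + 69\right)\right) = - 3 \left(\left(-2\right) 36\right) = \left(-3\right) \left(-72\right) = 216$)
$U{\left(G \right)} = 6 \left(-6 + G\right)^{2}$ ($U{\left(G \right)} = 6 \left(G - 6\right)^{2} = 6 \left(-6 + G\right)^{2}$)
$\left(U{\left(y \right)} - 5999\right) + z = \left(6 \left(-6 + 216\right)^{2} - 5999\right) - 594 = \left(6 \cdot 210^{2} - 5999\right) - 594 = \left(6 \cdot 44100 - 5999\right) - 594 = \left(264600 - 5999\right) - 594 = 258601 - 594 = 258007$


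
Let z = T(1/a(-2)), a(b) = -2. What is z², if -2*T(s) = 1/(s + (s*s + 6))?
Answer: 4/529 ≈ 0.0075614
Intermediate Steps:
T(s) = -1/(2*(6 + s + s²)) (T(s) = -1/(2*(s + (s*s + 6))) = -1/(2*(s + (s² + 6))) = -1/(2*(s + (6 + s²))) = -1/(2*(6 + s + s²)))
z = -2/23 (z = -1/(12 + 2*(1/(-2)) + 2*(1/(-2))²) = -1/(12 + 2*(1*(-½)) + 2*(1*(-½))²) = -1/(12 + 2*(-½) + 2*(-½)²) = -1/(12 - 1 + 2*(¼)) = -1/(12 - 1 + ½) = -1/23/2 = -1*2/23 = -2/23 ≈ -0.086957)
z² = (-2/23)² = 4/529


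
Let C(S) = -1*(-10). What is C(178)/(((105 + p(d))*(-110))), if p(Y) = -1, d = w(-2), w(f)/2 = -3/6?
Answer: -1/1144 ≈ -0.00087413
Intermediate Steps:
C(S) = 10
w(f) = -1 (w(f) = 2*(-3/6) = 2*(-3*⅙) = 2*(-½) = -1)
d = -1
C(178)/(((105 + p(d))*(-110))) = 10/(((105 - 1)*(-110))) = 10/((104*(-110))) = 10/(-11440) = 10*(-1/11440) = -1/1144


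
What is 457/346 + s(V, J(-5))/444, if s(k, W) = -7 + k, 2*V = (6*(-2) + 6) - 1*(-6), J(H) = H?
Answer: 100243/76812 ≈ 1.3050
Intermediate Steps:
V = 0 (V = ((6*(-2) + 6) - 1*(-6))/2 = ((-12 + 6) + 6)/2 = (-6 + 6)/2 = (½)*0 = 0)
457/346 + s(V, J(-5))/444 = 457/346 + (-7 + 0)/444 = 457*(1/346) - 7*1/444 = 457/346 - 7/444 = 100243/76812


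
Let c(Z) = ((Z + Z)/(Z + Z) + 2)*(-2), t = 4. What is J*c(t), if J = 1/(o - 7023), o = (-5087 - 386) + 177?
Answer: 6/12319 ≈ 0.00048705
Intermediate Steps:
o = -5296 (o = -5473 + 177 = -5296)
J = -1/12319 (J = 1/(-5296 - 7023) = 1/(-12319) = -1/12319 ≈ -8.1175e-5)
c(Z) = -6 (c(Z) = ((2*Z)/((2*Z)) + 2)*(-2) = ((2*Z)*(1/(2*Z)) + 2)*(-2) = (1 + 2)*(-2) = 3*(-2) = -6)
J*c(t) = -1/12319*(-6) = 6/12319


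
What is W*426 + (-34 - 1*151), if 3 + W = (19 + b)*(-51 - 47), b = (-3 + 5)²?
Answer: -961667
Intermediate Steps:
b = 4 (b = 2² = 4)
W = -2257 (W = -3 + (19 + 4)*(-51 - 47) = -3 + 23*(-98) = -3 - 2254 = -2257)
W*426 + (-34 - 1*151) = -2257*426 + (-34 - 1*151) = -961482 + (-34 - 151) = -961482 - 185 = -961667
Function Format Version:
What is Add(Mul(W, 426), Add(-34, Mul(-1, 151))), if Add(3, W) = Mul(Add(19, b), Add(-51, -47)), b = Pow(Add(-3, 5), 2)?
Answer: -961667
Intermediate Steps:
b = 4 (b = Pow(2, 2) = 4)
W = -2257 (W = Add(-3, Mul(Add(19, 4), Add(-51, -47))) = Add(-3, Mul(23, -98)) = Add(-3, -2254) = -2257)
Add(Mul(W, 426), Add(-34, Mul(-1, 151))) = Add(Mul(-2257, 426), Add(-34, Mul(-1, 151))) = Add(-961482, Add(-34, -151)) = Add(-961482, -185) = -961667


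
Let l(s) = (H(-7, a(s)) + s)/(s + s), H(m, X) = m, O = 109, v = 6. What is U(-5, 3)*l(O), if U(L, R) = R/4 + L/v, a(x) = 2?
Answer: -17/436 ≈ -0.038991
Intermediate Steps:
U(L, R) = R/4 + L/6
l(s) = (-7 + s)/(2*s) (l(s) = (-7 + s)/(s + s) = (-7 + s)/((2*s)) = (-7 + s)*(1/(2*s)) = (-7 + s)/(2*s))
U(-5, 3)*l(O) = ((¼)*3 + (⅙)*(-5))*((½)*(-7 + 109)/109) = (¾ - ⅚)*((½)*(1/109)*102) = -1/12*51/109 = -17/436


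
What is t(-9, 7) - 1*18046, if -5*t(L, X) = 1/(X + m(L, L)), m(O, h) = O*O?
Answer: -7940241/440 ≈ -18046.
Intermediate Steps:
m(O, h) = O**2
t(L, X) = -1/(5*(X + L**2))
t(-9, 7) - 1*18046 = -1/(5*7 + 5*(-9)**2) - 1*18046 = -1/(35 + 5*81) - 18046 = -1/(35 + 405) - 18046 = -1/440 - 18046 = -7940241/440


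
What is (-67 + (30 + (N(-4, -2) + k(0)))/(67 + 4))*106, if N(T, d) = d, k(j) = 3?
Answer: -500956/71 ≈ -7055.7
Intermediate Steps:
(-67 + (30 + (N(-4, -2) + k(0)))/(67 + 4))*106 = (-67 + (30 + (-2 + 3))/(67 + 4))*106 = (-67 + (30 + 1)/71)*106 = (-67 + 31*(1/71))*106 = (-67 + 31/71)*106 = -4726/71*106 = -500956/71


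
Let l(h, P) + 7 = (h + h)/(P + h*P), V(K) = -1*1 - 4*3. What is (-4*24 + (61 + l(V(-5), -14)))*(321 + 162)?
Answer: -81443/4 ≈ -20361.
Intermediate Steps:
V(K) = -13 (V(K) = -1 - 1*12 = -1 - 12 = -13)
l(h, P) = -7 + 2*h/(P + P*h) (l(h, P) = -7 + (h + h)/(P + h*P) = -7 + (2*h)/(P + P*h) = -7 + 2*h/(P + P*h))
(-4*24 + (61 + l(V(-5), -14)))*(321 + 162) = (-4*24 + (61 + (-7*(-14) + 2*(-13) - 7*(-14)*(-13))/((-14)*(1 - 13))))*(321 + 162) = (-96 + (61 - 1/14*(98 - 26 - 1274)/(-12)))*483 = (-96 + (61 - 1/14*(-1/12)*(-1202)))*483 = (-96 + (61 - 601/84))*483 = (-96 + 4523/84)*483 = -3541/84*483 = -81443/4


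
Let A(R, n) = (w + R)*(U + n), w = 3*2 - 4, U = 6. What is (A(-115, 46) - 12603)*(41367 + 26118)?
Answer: -1247055315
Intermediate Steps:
w = 2 (w = 6 - 4 = 2)
A(R, n) = (2 + R)*(6 + n)
(A(-115, 46) - 12603)*(41367 + 26118) = ((12 + 2*46 + 6*(-115) - 115*46) - 12603)*(41367 + 26118) = ((12 + 92 - 690 - 5290) - 12603)*67485 = (-5876 - 12603)*67485 = -18479*67485 = -1247055315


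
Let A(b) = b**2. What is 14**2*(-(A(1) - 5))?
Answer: 784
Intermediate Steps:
14**2*(-(A(1) - 5)) = 14**2*(-(1**2 - 5)) = 196*(-(1 - 5)) = 196*(-1*(-4)) = 196*4 = 784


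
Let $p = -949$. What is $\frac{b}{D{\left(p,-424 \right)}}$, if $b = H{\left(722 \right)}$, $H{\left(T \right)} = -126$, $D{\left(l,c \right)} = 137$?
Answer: $- \frac{126}{137} \approx -0.91971$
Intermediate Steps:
$b = -126$
$\frac{b}{D{\left(p,-424 \right)}} = - \frac{126}{137}$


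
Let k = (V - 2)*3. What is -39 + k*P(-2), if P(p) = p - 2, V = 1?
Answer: -27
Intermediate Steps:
P(p) = -2 + p
k = -3 (k = (1 - 2)*3 = -1*3 = -3)
-39 + k*P(-2) = -39 - 3*(-2 - 2) = -39 - 3*(-4) = -39 + 12 = -27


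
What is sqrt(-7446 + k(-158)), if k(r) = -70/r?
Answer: I*sqrt(46467721)/79 ≈ 86.288*I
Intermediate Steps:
sqrt(-7446 + k(-158)) = sqrt(-7446 - 70/(-158)) = sqrt(-7446 - 70*(-1/158)) = sqrt(-7446 + 35/79) = sqrt(-588199/79) = I*sqrt(46467721)/79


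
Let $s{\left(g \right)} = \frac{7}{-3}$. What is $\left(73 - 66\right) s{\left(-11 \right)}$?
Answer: $- \frac{49}{3} \approx -16.333$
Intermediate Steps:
$s{\left(g \right)} = - \frac{7}{3}$ ($s{\left(g \right)} = 7 \left(- \frac{1}{3}\right) = - \frac{7}{3}$)
$\left(73 - 66\right) s{\left(-11 \right)} = \left(73 - 66\right) \left(- \frac{7}{3}\right) = 7 \left(- \frac{7}{3}\right) = - \frac{49}{3}$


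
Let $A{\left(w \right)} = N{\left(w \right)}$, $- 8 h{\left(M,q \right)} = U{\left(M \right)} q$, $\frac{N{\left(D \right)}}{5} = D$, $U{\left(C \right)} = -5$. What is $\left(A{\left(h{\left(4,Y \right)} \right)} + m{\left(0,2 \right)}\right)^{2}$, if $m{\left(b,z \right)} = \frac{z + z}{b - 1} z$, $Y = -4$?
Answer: $\frac{1681}{4} \approx 420.25$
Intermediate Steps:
$N{\left(D \right)} = 5 D$
$h{\left(M,q \right)} = \frac{5 q}{8}$ ($h{\left(M,q \right)} = - \frac{\left(-5\right) q}{8} = \frac{5 q}{8}$)
$A{\left(w \right)} = 5 w$
$m{\left(b,z \right)} = \frac{2 z^{2}}{-1 + b}$ ($m{\left(b,z \right)} = \frac{2 z}{-1 + b} z = \frac{2 z^{2}}{-1 + b}$)
$\left(A{\left(h{\left(4,Y \right)} \right)} + m{\left(0,2 \right)}\right)^{2} = \left(5 \cdot \frac{5}{8} \left(-4\right) + \frac{2 \cdot 2^{2}}{-1 + 0}\right)^{2} = \left(5 \left(- \frac{5}{2}\right) + 2 \cdot 4 \frac{1}{-1}\right)^{2} = \left(- \frac{25}{2} + 2 \cdot 4 \left(-1\right)\right)^{2} = \left(- \frac{25}{2} - 8\right)^{2} = \left(- \frac{41}{2}\right)^{2} = \frac{1681}{4}$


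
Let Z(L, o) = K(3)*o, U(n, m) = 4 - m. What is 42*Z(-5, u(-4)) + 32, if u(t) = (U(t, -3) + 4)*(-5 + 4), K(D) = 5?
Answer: -2278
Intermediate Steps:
u(t) = -11 (u(t) = ((4 - 1*(-3)) + 4)*(-5 + 4) = ((4 + 3) + 4)*(-1) = (7 + 4)*(-1) = 11*(-1) = -11)
Z(L, o) = 5*o
42*Z(-5, u(-4)) + 32 = 42*(5*(-11)) + 32 = 42*(-55) + 32 = -2310 + 32 = -2278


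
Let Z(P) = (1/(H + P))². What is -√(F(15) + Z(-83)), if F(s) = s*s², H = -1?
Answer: -√23814001/84 ≈ -58.095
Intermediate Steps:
F(s) = s³
Z(P) = (-1 + P)⁻² (Z(P) = (1/(-1 + P))² = (-1 + P)⁻²)
-√(F(15) + Z(-83)) = -√(15³ + (-1 - 83)⁻²) = -√(3375 + (-84)⁻²) = -√(3375 + 1/7056) = -√(23814001/7056) = -√23814001/84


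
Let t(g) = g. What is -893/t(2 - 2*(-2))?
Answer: -893/6 ≈ -148.83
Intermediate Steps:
-893/t(2 - 2*(-2)) = -893/(2 - 2*(-2)) = -893/(2 + 4) = -893/6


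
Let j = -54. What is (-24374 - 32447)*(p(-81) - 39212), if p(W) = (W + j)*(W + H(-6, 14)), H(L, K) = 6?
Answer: 1652752427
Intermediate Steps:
p(W) = (-54 + W)*(6 + W) (p(W) = (W - 54)*(W + 6) = (-54 + W)*(6 + W))
(-24374 - 32447)*(p(-81) - 39212) = (-24374 - 32447)*((-324 + (-81)² - 48*(-81)) - 39212) = -56821*((-324 + 6561 + 3888) - 39212) = -56821*(10125 - 39212) = -56821*(-29087) = 1652752427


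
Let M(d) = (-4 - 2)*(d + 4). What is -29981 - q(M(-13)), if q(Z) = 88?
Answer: -30069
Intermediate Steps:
M(d) = -24 - 6*d (M(d) = -6*(4 + d) = -24 - 6*d)
-29981 - q(M(-13)) = -29981 - 1*88 = -29981 - 88 = -30069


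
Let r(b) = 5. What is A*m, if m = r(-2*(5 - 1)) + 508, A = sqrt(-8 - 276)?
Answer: 1026*I*sqrt(71) ≈ 8645.2*I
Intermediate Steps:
A = 2*I*sqrt(71) (A = sqrt(-284) = 2*I*sqrt(71) ≈ 16.852*I)
m = 513 (m = 5 + 508 = 513)
A*m = (2*I*sqrt(71))*513 = 1026*I*sqrt(71)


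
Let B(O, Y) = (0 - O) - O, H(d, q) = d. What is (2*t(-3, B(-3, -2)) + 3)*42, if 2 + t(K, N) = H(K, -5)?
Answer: -294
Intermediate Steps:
B(O, Y) = -2*O (B(O, Y) = -O - O = -2*O)
t(K, N) = -2 + K
(2*t(-3, B(-3, -2)) + 3)*42 = (2*(-2 - 3) + 3)*42 = (2*(-5) + 3)*42 = (-10 + 3)*42 = -7*42 = -294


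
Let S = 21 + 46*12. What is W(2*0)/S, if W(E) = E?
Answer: 0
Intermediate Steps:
S = 573 (S = 21 + 552 = 573)
W(2*0)/S = (2*0)/573 = 0*(1/573) = 0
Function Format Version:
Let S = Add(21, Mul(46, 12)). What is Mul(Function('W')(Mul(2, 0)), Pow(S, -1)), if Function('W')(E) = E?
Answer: 0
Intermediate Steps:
S = 573 (S = Add(21, 552) = 573)
Mul(Function('W')(Mul(2, 0)), Pow(S, -1)) = Mul(Mul(2, 0), Pow(573, -1)) = Mul(0, Rational(1, 573)) = 0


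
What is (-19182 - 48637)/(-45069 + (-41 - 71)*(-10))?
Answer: 67819/43949 ≈ 1.5431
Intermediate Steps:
(-19182 - 48637)/(-45069 + (-41 - 71)*(-10)) = -67819/(-45069 - 112*(-10)) = -67819/(-45069 + 1120) = -67819/(-43949) = -67819*(-1/43949) = 67819/43949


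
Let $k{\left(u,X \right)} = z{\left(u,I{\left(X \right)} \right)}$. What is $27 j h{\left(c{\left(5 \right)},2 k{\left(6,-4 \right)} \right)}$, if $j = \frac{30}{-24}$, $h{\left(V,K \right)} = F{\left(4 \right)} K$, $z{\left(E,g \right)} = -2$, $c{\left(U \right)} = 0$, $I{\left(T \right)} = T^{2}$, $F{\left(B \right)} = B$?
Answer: $540$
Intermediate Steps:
$k{\left(u,X \right)} = -2$
$h{\left(V,K \right)} = 4 K$
$j = - \frac{5}{4}$ ($j = 30 \left(- \frac{1}{24}\right) = - \frac{5}{4} \approx -1.25$)
$27 j h{\left(c{\left(5 \right)},2 k{\left(6,-4 \right)} \right)} = 27 \left(- \frac{5}{4}\right) 4 \cdot 2 \left(-2\right) = - \frac{135 \cdot 4 \left(-4\right)}{4} = \left(- \frac{135}{4}\right) \left(-16\right) = 540$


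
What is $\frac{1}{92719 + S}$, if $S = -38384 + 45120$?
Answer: $\frac{1}{99455} \approx 1.0055 \cdot 10^{-5}$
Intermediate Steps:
$S = 6736$
$\frac{1}{92719 + S} = \frac{1}{92719 + 6736} = \frac{1}{99455}$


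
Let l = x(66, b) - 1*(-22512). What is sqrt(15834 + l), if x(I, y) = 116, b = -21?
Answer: sqrt(38462) ≈ 196.12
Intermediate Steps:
l = 22628 (l = 116 - 1*(-22512) = 116 + 22512 = 22628)
sqrt(15834 + l) = sqrt(15834 + 22628) = sqrt(38462)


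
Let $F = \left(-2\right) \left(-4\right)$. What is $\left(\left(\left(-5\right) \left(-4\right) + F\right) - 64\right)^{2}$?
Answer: $1296$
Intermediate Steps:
$F = 8$
$\left(\left(\left(-5\right) \left(-4\right) + F\right) - 64\right)^{2} = \left(\left(\left(-5\right) \left(-4\right) + 8\right) - 64\right)^{2} = \left(\left(20 + 8\right) - 64\right)^{2} = \left(28 - 64\right)^{2} = \left(-36\right)^{2} = 1296$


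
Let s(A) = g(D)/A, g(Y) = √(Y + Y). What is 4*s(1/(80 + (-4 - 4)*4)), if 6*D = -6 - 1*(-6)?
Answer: 0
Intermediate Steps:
D = 0 (D = (-6 - 1*(-6))/6 = (-6 + 6)/6 = (⅙)*0 = 0)
g(Y) = √2*√Y (g(Y) = √(2*Y) = √2*√Y)
s(A) = 0 (s(A) = (√2*√0)/A = (√2*0)/A = 0/A = 0)
4*s(1/(80 + (-4 - 4)*4)) = 4*0 = 0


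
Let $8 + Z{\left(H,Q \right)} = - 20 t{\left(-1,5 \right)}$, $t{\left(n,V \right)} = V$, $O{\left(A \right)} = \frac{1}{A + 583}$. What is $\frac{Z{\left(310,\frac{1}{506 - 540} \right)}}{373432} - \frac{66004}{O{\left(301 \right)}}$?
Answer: $- \frac{5447209265915}{93358} \approx -5.8348 \cdot 10^{7}$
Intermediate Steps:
$O{\left(A \right)} = \frac{1}{583 + A}$
$Z{\left(H,Q \right)} = -108$ ($Z{\left(H,Q \right)} = -8 - 100 = -108$)
$\frac{Z{\left(310,\frac{1}{506 - 540} \right)}}{373432} - \frac{66004}{O{\left(301 \right)}} = - \frac{108}{373432} - \frac{66004}{\frac{1}{583 + 301}} = \left(-108\right) \frac{1}{373432} - \frac{66004}{\frac{1}{884}} = - \frac{27}{93358} - 66004 \frac{1}{\frac{1}{884}} = - \frac{27}{93358} - 58347536 = - \frac{5447209265915}{93358}$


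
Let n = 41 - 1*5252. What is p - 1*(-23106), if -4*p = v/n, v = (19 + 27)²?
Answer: 120405895/5211 ≈ 23106.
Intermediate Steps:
n = -5211 (n = 41 - 5252 = -5211)
v = 2116 (v = 46² = 2116)
p = 529/5211 (p = -529/(-5211) = -529*(-1)/5211 = -¼*(-2116/5211) = 529/5211 ≈ 0.10152)
p - 1*(-23106) = 529/5211 - 1*(-23106) = 529/5211 + 23106 = 120405895/5211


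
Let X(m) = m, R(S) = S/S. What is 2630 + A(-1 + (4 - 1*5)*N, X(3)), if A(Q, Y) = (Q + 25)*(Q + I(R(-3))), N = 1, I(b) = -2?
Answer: 2538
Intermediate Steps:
R(S) = 1
A(Q, Y) = (-2 + Q)*(25 + Q) (A(Q, Y) = (Q + 25)*(Q - 2) = (25 + Q)*(-2 + Q) = (-2 + Q)*(25 + Q))
2630 + A(-1 + (4 - 1*5)*N, X(3)) = 2630 + (-50 + (-1 + (4 - 1*5)*1)² + 23*(-1 + (4 - 1*5)*1)) = 2630 + (-50 + (-1 + (4 - 5)*1)² + 23*(-1 + (4 - 5)*1)) = 2630 + (-50 + (-1 - 1*1)² + 23*(-1 - 1*1)) = 2630 + (-50 + (-1 - 1)² + 23*(-1 - 1)) = 2630 + (-50 + (-2)² + 23*(-2)) = 2630 + (-50 + 4 - 46) = 2630 - 92 = 2538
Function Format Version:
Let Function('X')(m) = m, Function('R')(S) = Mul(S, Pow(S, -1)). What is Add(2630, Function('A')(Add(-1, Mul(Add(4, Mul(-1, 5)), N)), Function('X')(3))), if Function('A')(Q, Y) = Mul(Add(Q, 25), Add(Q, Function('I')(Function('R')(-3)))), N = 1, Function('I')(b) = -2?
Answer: 2538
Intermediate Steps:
Function('R')(S) = 1
Function('A')(Q, Y) = Mul(Add(-2, Q), Add(25, Q)) (Function('A')(Q, Y) = Mul(Add(Q, 25), Add(Q, -2)) = Mul(Add(25, Q), Add(-2, Q)) = Mul(Add(-2, Q), Add(25, Q)))
Add(2630, Function('A')(Add(-1, Mul(Add(4, Mul(-1, 5)), N)), Function('X')(3))) = Add(2630, Add(-50, Pow(Add(-1, Mul(Add(4, Mul(-1, 5)), 1)), 2), Mul(23, Add(-1, Mul(Add(4, Mul(-1, 5)), 1))))) = Add(2630, Add(-50, Pow(Add(-1, Mul(Add(4, -5), 1)), 2), Mul(23, Add(-1, Mul(Add(4, -5), 1))))) = Add(2630, Add(-50, Pow(Add(-1, Mul(-1, 1)), 2), Mul(23, Add(-1, Mul(-1, 1))))) = Add(2630, Add(-50, Pow(Add(-1, -1), 2), Mul(23, Add(-1, -1)))) = Add(2630, Add(-50, Pow(-2, 2), Mul(23, -2))) = Add(2630, Add(-50, 4, -46)) = Add(2630, -92) = 2538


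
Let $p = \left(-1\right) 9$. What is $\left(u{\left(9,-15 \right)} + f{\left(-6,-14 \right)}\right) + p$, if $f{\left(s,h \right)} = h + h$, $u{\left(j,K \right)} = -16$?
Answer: $-53$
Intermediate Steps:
$p = -9$
$f{\left(s,h \right)} = 2 h$
$\left(u{\left(9,-15 \right)} + f{\left(-6,-14 \right)}\right) + p = \left(-16 + 2 \left(-14\right)\right) - 9 = \left(-16 - 28\right) - 9 = -44 - 9 = -53$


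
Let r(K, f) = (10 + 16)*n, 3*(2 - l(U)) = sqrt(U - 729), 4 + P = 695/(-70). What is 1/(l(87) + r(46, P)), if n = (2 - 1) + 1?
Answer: 81/4481 + I*sqrt(642)/8962 ≈ 0.018076 + 0.0028272*I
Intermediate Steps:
P = -195/14 (P = -4 + 695/(-70) = -4 + 695*(-1/70) = -4 - 139/14 = -195/14 ≈ -13.929)
n = 2 (n = 1 + 1 = 2)
l(U) = 2 - sqrt(-729 + U)/3 (l(U) = 2 - sqrt(U - 729)/3 = 2 - sqrt(-729 + U)/3)
r(K, f) = 52 (r(K, f) = (10 + 16)*2 = 26*2 = 52)
1/(l(87) + r(46, P)) = 1/((2 - sqrt(-729 + 87)/3) + 52) = 1/((2 - I*sqrt(642)/3) + 52) = 1/(54 - I*sqrt(642)/3)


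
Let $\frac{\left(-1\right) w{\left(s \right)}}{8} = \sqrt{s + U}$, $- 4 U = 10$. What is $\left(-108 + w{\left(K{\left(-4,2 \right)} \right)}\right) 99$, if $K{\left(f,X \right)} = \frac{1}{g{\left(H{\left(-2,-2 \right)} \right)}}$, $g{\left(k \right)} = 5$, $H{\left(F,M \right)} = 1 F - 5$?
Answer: $-10692 - \frac{396 i \sqrt{230}}{5} \approx -10692.0 - 1201.1 i$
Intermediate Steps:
$U = - \frac{5}{2}$ ($U = \left(- \frac{1}{4}\right) 10 = - \frac{5}{2} \approx -2.5$)
$H{\left(F,M \right)} = -5 + F$ ($H{\left(F,M \right)} = F - 5 = -5 + F$)
$K{\left(f,X \right)} = \frac{1}{5}$
$w{\left(s \right)} = - 8 \sqrt{- \frac{5}{2} + s}$ ($w{\left(s \right)} = - 8 \sqrt{s - \frac{5}{2}} = - 8 \sqrt{- \frac{5}{2} + s}$)
$\left(-108 + w{\left(K{\left(-4,2 \right)} \right)}\right) 99 = \left(-108 - 4 \sqrt{-10 + 4 \cdot \frac{1}{5}}\right) 99 = \left(-108 - 4 \sqrt{-10 + \frac{4}{5}}\right) 99 = \left(-108 - 4 \sqrt{- \frac{46}{5}}\right) 99 = \left(-108 - 4 \frac{i \sqrt{230}}{5}\right) 99 = \left(-108 - \frac{4 i \sqrt{230}}{5}\right) 99 = -10692 - \frac{396 i \sqrt{230}}{5}$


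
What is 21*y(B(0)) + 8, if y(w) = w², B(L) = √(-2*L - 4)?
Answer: -76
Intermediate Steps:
B(L) = √(-4 - 2*L)
21*y(B(0)) + 8 = 21*(√(-4 - 2*0))² + 8 = 21*(√(-4 + 0))² + 8 = 21*(√(-4))² + 8 = 21*(2*I)² + 8 = 21*(-4) + 8 = -84 + 8 = -76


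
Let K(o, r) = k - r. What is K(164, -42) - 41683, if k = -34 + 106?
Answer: -41569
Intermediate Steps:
k = 72
K(o, r) = 72 - r
K(164, -42) - 41683 = (72 - 1*(-42)) - 41683 = (72 + 42) - 41683 = 114 - 41683 = -41569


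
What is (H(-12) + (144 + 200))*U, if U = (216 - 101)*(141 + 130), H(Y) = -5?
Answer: 10564935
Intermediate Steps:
U = 31165 (U = 115*271 = 31165)
(H(-12) + (144 + 200))*U = (-5 + (144 + 200))*31165 = (-5 + 344)*31165 = 339*31165 = 10564935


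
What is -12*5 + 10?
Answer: -50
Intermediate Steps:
-12*5 + 10 = -60 + 10 = -50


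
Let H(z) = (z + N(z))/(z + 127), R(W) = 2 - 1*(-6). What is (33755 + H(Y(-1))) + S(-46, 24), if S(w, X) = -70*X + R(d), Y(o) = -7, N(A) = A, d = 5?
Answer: 1924973/60 ≈ 32083.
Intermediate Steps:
R(W) = 8 (R(W) = 2 + 6 = 8)
H(z) = 2*z/(127 + z) (H(z) = (z + z)/(z + 127) = (2*z)/(127 + z) = 2*z/(127 + z))
S(w, X) = 8 - 70*X (S(w, X) = -70*X + 8 = 8 - 70*X)
(33755 + H(Y(-1))) + S(-46, 24) = (33755 + 2*(-7)/(127 - 7)) + (8 - 70*24) = (33755 + 2*(-7)/120) + (8 - 1680) = (33755 + 2*(-7)*(1/120)) - 1672 = (33755 - 7/60) - 1672 = 2025293/60 - 1672 = 1924973/60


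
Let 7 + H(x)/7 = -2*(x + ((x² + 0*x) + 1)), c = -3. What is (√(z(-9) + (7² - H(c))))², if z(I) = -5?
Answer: 191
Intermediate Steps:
H(x) = -63 - 14*x - 14*x² (H(x) = -49 + 7*(-2*(x + ((x² + 0*x) + 1))) = -49 + 7*(-2*(x + ((x² + 0) + 1))) = -49 + 7*(-2*(x + (x² + 1))) = -49 + 7*(-2*(x + (1 + x²))) = -49 + 7*(-2*(1 + x + x²)) = -49 + 7*(-2 - 2*x - 2*x²) = -49 + (-14 - 14*x - 14*x²) = -63 - 14*x - 14*x²)
(√(z(-9) + (7² - H(c))))² = (√(-5 + (7² - (-63 - 14*(-3) - 14*(-3)²))))² = (√(-5 + (49 - (-63 + 42 - 14*9))))² = (√(-5 + (49 - (-63 + 42 - 126))))² = (√(-5 + (49 - 1*(-147))))² = (√(-5 + (49 + 147)))² = (√(-5 + 196))² = (√191)² = 191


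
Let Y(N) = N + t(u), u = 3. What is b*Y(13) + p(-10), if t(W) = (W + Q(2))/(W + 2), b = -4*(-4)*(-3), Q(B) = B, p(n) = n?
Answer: -682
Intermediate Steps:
b = -48 (b = 16*(-3) = -48)
t(W) = 1 (t(W) = (W + 2)/(W + 2) = (2 + W)/(2 + W) = 1)
Y(N) = 1 + N (Y(N) = N + 1 = 1 + N)
b*Y(13) + p(-10) = -48*(1 + 13) - 10 = -48*14 - 10 = -672 - 10 = -682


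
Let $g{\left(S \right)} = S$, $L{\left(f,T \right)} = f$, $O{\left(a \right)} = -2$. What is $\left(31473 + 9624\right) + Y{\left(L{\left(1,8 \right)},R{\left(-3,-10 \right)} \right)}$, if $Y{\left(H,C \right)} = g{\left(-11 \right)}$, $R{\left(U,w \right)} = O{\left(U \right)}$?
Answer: $41086$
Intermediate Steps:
$R{\left(U,w \right)} = -2$
$Y{\left(H,C \right)} = -11$
$\left(31473 + 9624\right) + Y{\left(L{\left(1,8 \right)},R{\left(-3,-10 \right)} \right)} = \left(31473 + 9624\right) - 11 = 41097 - 11 = 41086$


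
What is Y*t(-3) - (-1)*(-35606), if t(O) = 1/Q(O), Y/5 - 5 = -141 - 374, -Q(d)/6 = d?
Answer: -107243/3 ≈ -35748.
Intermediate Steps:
Q(d) = -6*d
Y = -2550 (Y = 25 + 5*(-141 - 374) = 25 + 5*(-515) = 25 - 2575 = -2550)
t(O) = -1/(6*O) (t(O) = 1/(-6*O) = -1/(6*O))
Y*t(-3) - (-1)*(-35606) = -(-425)/(-3) - (-1)*(-35606) = -(-425)*(-1)/3 - 1*35606 = -2550*1/18 - 35606 = -425/3 - 35606 = -107243/3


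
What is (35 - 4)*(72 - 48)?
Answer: 744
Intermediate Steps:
(35 - 4)*(72 - 48) = 31*24 = 744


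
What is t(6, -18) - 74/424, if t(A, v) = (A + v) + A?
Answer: -1309/212 ≈ -6.1745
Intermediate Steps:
t(A, v) = v + 2*A
t(6, -18) - 74/424 = (-18 + 2*6) - 74/424 = (-18 + 12) - 74*1/424 = -6 - 37/212 = -1309/212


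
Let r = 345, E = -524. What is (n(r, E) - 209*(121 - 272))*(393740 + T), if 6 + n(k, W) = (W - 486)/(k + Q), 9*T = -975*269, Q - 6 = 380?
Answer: 25227542734235/2193 ≈ 1.1504e+10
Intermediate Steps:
Q = 386 (Q = 6 + 380 = 386)
T = -87425/3 (T = (-975*269)/9 = (1/9)*(-262275) = -87425/3 ≈ -29142.)
n(k, W) = -6 + (-486 + W)/(386 + k) (n(k, W) = -6 + (W - 486)/(k + 386) = -6 + (-486 + W)/(386 + k))
(n(r, E) - 209*(121 - 272))*(393740 + T) = ((-2802 - 524 - 6*345)/(386 + 345) - 209*(121 - 272))*(393740 - 87425/3) = ((-2802 - 524 - 2070)/731 - 209*(-151))*(1093795/3) = ((1/731)*(-5396) + 31559)*(1093795/3) = (-5396/731 + 31559)*(1093795/3) = (23064233/731)*(1093795/3) = 25227542734235/2193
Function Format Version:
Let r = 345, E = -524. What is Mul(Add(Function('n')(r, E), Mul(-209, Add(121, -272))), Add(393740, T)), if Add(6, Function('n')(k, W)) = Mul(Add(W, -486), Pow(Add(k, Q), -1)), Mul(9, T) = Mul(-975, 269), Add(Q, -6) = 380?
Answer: Rational(25227542734235, 2193) ≈ 1.1504e+10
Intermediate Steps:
Q = 386 (Q = Add(6, 380) = 386)
T = Rational(-87425, 3) (T = Mul(Rational(1, 9), Mul(-975, 269)) = Mul(Rational(1, 9), -262275) = Rational(-87425, 3) ≈ -29142.)
Function('n')(k, W) = Add(-6, Mul(Pow(Add(386, k), -1), Add(-486, W))) (Function('n')(k, W) = Add(-6, Mul(Add(W, -486), Pow(Add(k, 386), -1))) = Add(-6, Mul(Add(-486, W), Pow(Add(386, k), -1))) = Add(-6, Mul(Pow(Add(386, k), -1), Add(-486, W))))
Mul(Add(Function('n')(r, E), Mul(-209, Add(121, -272))), Add(393740, T)) = Mul(Add(Mul(Pow(Add(386, 345), -1), Add(-2802, -524, Mul(-6, 345))), Mul(-209, Add(121, -272))), Add(393740, Rational(-87425, 3))) = Mul(Add(Mul(Pow(731, -1), Add(-2802, -524, -2070)), Mul(-209, -151)), Rational(1093795, 3)) = Mul(Add(Mul(Rational(1, 731), -5396), 31559), Rational(1093795, 3)) = Mul(Add(Rational(-5396, 731), 31559), Rational(1093795, 3)) = Mul(Rational(23064233, 731), Rational(1093795, 3)) = Rational(25227542734235, 2193)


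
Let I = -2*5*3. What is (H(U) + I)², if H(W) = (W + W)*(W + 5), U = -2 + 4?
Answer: 4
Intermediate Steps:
U = 2
H(W) = 2*W*(5 + W) (H(W) = (2*W)*(5 + W) = 2*W*(5 + W))
I = -30 (I = -10*3 = -30)
(H(U) + I)² = (2*2*(5 + 2) - 30)² = (2*2*7 - 30)² = (28 - 30)² = (-2)² = 4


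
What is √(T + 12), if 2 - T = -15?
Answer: √29 ≈ 5.3852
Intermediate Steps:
T = 17 (T = 2 - 1*(-15) = 2 + 15 = 17)
√(T + 12) = √(17 + 12) = √29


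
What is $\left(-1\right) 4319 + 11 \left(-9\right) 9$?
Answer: $-5210$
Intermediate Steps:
$\left(-1\right) 4319 + 11 \left(-9\right) 9 = -4319 - 891 = -5210$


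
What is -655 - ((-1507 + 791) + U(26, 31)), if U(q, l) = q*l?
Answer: -745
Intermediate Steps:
U(q, l) = l*q
-655 - ((-1507 + 791) + U(26, 31)) = -655 - ((-1507 + 791) + 31*26) = -655 - (-716 + 806) = -655 - 1*90 = -655 - 90 = -745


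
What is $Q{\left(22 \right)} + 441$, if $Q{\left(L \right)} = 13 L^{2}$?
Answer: $6733$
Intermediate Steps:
$Q{\left(22 \right)} + 441 = 13 \cdot 22^{2} + 441 = 13 \cdot 484 + 441 = 6292 + 441 = 6733$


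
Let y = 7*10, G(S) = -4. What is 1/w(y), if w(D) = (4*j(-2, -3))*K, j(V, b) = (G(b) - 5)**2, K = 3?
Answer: 1/972 ≈ 0.0010288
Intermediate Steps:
j(V, b) = 81 (j(V, b) = (-4 - 5)**2 = (-9)**2 = 81)
y = 70
w(D) = 972 (w(D) = (4*81)*3 = 324*3 = 972)
1/w(y) = 1/972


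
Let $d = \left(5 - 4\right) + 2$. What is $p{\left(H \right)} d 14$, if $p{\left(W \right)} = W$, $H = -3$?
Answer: $-126$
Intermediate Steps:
$d = 3$ ($d = 1 + 2 = 3$)
$p{\left(H \right)} d 14 = \left(-3\right) 3 \cdot 14 = \left(-9\right) 14 = -126$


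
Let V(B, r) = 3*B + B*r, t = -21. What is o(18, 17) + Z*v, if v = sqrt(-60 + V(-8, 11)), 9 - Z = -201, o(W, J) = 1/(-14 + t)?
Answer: -1/35 + 420*I*sqrt(43) ≈ -0.028571 + 2754.1*I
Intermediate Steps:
o(W, J) = -1/35 (o(W, J) = 1/(-14 - 21) = 1/(-35) = -1/35)
Z = 210 (Z = 9 - 1*(-201) = 9 + 201 = 210)
v = 2*I*sqrt(43) (v = sqrt(-60 - 8*(3 + 11)) = sqrt(-60 - 8*14) = sqrt(-60 - 112) = sqrt(-172) = 2*I*sqrt(43) ≈ 13.115*I)
o(18, 17) + Z*v = -1/35 + 210*(2*I*sqrt(43)) = -1/35 + 420*I*sqrt(43)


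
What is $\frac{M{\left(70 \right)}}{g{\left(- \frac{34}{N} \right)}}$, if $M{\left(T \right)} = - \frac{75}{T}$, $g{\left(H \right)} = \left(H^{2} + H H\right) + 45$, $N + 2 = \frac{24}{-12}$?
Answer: $- \frac{15}{2653} \approx -0.005654$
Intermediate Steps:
$N = -4$ ($N = -2 + \frac{24}{-12} = -2 + 24 \left(- \frac{1}{12}\right) = -2 - 2 = -4$)
$g{\left(H \right)} = 45 + 2 H^{2}$ ($g{\left(H \right)} = \left(H^{2} + H^{2}\right) + 45 = 2 H^{2} + 45 = 45 + 2 H^{2}$)
$\frac{M{\left(70 \right)}}{g{\left(- \frac{34}{N} \right)}} = \frac{\left(-75\right) \frac{1}{70}}{45 + 2 \left(- \frac{34}{-4}\right)^{2}} = \frac{\left(-75\right) \frac{1}{70}}{45 + 2 \left(\left(-34\right) \left(- \frac{1}{4}\right)\right)^{2}} = - \frac{15}{14 \left(45 + 2 \left(\frac{17}{2}\right)^{2}\right)} = - \frac{15}{14 \left(45 + 2 \cdot \frac{289}{4}\right)} = - \frac{15}{14 \left(45 + \frac{289}{2}\right)} = - \frac{15}{14 \cdot \frac{379}{2}} = \left(- \frac{15}{14}\right) \frac{2}{379} = - \frac{15}{2653}$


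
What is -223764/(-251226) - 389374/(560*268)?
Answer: -5353197617/3141999840 ≈ -1.7038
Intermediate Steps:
-223764/(-251226) - 389374/(560*268) = -223764*(-1/251226) - 389374/150080 = 37294/41871 - 389374*1/150080 = 37294/41871 - 194687/75040 = -5353197617/3141999840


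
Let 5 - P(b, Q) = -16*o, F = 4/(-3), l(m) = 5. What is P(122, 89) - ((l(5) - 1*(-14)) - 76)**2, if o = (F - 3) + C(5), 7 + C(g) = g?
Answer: -10036/3 ≈ -3345.3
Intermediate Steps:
C(g) = -7 + g
F = -4/3 (F = 4*(-1/3) = -4/3 ≈ -1.3333)
o = -19/3 (o = (-4/3 - 3) + (-7 + 5) = -13/3 - 2 = -19/3 ≈ -6.3333)
P(b, Q) = -289/3 (P(b, Q) = 5 - (-16)*(-19)/3 = 5 - 1*304/3 = 5 - 304/3 = -289/3)
P(122, 89) - ((l(5) - 1*(-14)) - 76)**2 = -289/3 - ((5 - 1*(-14)) - 76)**2 = -289/3 - ((5 + 14) - 76)**2 = -289/3 - (19 - 76)**2 = -289/3 - 1*(-57)**2 = -289/3 - 1*3249 = -289/3 - 3249 = -10036/3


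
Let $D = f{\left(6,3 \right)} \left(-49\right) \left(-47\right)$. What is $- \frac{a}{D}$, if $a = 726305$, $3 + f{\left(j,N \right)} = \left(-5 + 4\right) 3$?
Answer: $\frac{726305}{13818} \approx 52.562$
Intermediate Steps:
$f{\left(j,N \right)} = -6$ ($f{\left(j,N \right)} = -3 + \left(-5 + 4\right) 3 = -3 - 3 = -6$)
$D = -13818$ ($D = \left(-6\right) \left(-49\right) \left(-47\right) = 294 \left(-47\right) = -13818$)
$- \frac{a}{D} = - \frac{726305}{-13818} = - \frac{726305 \left(-1\right)}{13818} = \left(-1\right) \left(- \frac{726305}{13818}\right) = \frac{726305}{13818}$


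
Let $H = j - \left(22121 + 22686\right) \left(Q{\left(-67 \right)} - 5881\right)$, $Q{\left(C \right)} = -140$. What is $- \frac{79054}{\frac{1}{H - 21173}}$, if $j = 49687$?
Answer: $-21329675237894$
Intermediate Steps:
$H = 269832634$ ($H = 49687 - \left(22121 + 22686\right) \left(-140 - 5881\right) = 49687 - 44807 \left(-140 - 5881\right) = 49687 - 44807 \left(-6021\right) = 49687 - -269782947 = 49687 + 269782947 = 269832634$)
$- \frac{79054}{\frac{1}{H - 21173}} = - \frac{79054}{\frac{1}{269832634 - 21173}} = - \frac{79054}{\frac{1}{269811461}} = - 79054 \frac{1}{\frac{1}{269811461}} = \left(-79054\right) 269811461 = -21329675237894$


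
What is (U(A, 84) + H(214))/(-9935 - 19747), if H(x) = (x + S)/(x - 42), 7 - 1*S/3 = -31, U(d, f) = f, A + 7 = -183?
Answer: -1847/638163 ≈ -0.0028942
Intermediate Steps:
A = -190 (A = -7 - 183 = -190)
S = 114 (S = 21 - 3*(-31) = 21 + 93 = 114)
H(x) = (114 + x)/(-42 + x) (H(x) = (x + 114)/(x - 42) = (114 + x)/(-42 + x))
(U(A, 84) + H(214))/(-9935 - 19747) = (84 + (114 + 214)/(-42 + 214))/(-9935 - 19747) = (84 + 328/172)/(-29682) = (84 + (1/172)*328)*(-1/29682) = (84 + 82/43)*(-1/29682) = (3694/43)*(-1/29682) = -1847/638163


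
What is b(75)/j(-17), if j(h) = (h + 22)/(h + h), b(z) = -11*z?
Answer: 5610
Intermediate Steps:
j(h) = (22 + h)/(2*h) (j(h) = (22 + h)/((2*h)) = (22 + h)*(1/(2*h)) = (22 + h)/(2*h))
b(75)/j(-17) = (-11*75)/(((1/2)*(22 - 17)/(-17))) = -825/((1/2)*(-1/17)*5) = -825/(-5/34) = -825*(-34/5) = 5610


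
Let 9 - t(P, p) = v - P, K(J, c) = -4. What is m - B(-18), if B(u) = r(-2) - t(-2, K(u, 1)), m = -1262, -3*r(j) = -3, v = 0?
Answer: -1256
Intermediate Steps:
r(j) = 1 (r(j) = -1/3*(-3) = 1)
t(P, p) = 9 + P (t(P, p) = 9 - (0 - P) = 9 - (-1)*P = 9 + P)
B(u) = -6 (B(u) = 1 - (9 - 2) = 1 - 1*7 = 1 - 7 = -6)
m - B(-18) = -1262 - 1*(-6) = -1262 + 6 = -1256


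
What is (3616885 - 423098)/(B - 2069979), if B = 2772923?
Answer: 3193787/702944 ≈ 4.5434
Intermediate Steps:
(3616885 - 423098)/(B - 2069979) = (3616885 - 423098)/(2772923 - 2069979) = 3193787/702944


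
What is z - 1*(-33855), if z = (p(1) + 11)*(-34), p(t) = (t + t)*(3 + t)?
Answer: 33209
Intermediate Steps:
p(t) = 2*t*(3 + t) (p(t) = (2*t)*(3 + t) = 2*t*(3 + t))
z = -646 (z = (2*1*(3 + 1) + 11)*(-34) = (2*1*4 + 11)*(-34) = (8 + 11)*(-34) = 19*(-34) = -646)
z - 1*(-33855) = -646 - 1*(-33855) = -646 + 33855 = 33209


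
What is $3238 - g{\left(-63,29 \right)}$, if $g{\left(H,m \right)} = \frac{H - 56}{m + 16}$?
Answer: $\frac{145829}{45} \approx 3240.6$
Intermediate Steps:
$g{\left(H,m \right)} = \frac{-56 + H}{16 + m}$
$3238 - g{\left(-63,29 \right)} = 3238 - \frac{-56 - 63}{16 + 29} = 3238 - \frac{1}{45} \left(-119\right) = 3238 - - \frac{119}{45} = 3238 + \frac{119}{45} = \frac{145829}{45}$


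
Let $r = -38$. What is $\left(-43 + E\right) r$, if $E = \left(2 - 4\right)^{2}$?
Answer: $1482$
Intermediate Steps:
$E = 4$ ($E = \left(-2\right)^{2} = 4$)
$\left(-43 + E\right) r = \left(-43 + 4\right) \left(-38\right) = \left(-39\right) \left(-38\right) = 1482$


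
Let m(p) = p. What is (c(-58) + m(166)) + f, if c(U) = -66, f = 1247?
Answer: 1347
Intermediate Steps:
(c(-58) + m(166)) + f = (-66 + 166) + 1247 = 100 + 1247 = 1347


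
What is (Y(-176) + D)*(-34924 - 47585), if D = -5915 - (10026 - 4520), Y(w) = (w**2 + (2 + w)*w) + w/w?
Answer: -4140301620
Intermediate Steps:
Y(w) = 1 + w**2 + w*(2 + w) (Y(w) = (w**2 + w*(2 + w)) + 1 = 1 + w**2 + w*(2 + w))
D = -11421 (D = -5915 - 1*5506 = -5915 - 5506 = -11421)
(Y(-176) + D)*(-34924 - 47585) = ((1 + 2*(-176) + 2*(-176)**2) - 11421)*(-34924 - 47585) = ((1 - 352 + 2*30976) - 11421)*(-82509) = ((1 - 352 + 61952) - 11421)*(-82509) = (61601 - 11421)*(-82509) = 50180*(-82509) = -4140301620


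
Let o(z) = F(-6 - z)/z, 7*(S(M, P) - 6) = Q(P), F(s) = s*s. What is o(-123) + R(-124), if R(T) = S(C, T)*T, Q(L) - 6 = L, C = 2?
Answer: 354443/287 ≈ 1235.0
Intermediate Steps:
Q(L) = 6 + L
F(s) = s²
S(M, P) = 48/7 + P/7 (S(M, P) = 6 + (6 + P)/7 = 6 + (6/7 + P/7) = 48/7 + P/7)
R(T) = T*(48/7 + T/7) (R(T) = (48/7 + T/7)*T = T*(48/7 + T/7))
o(z) = (-6 - z)²/z
o(-123) + R(-124) = (6 - 123)²/(-123) + (⅐)*(-124)*(48 - 124) = -1/123*(-117)² + (⅐)*(-124)*(-76) = -1/123*13689 + 9424/7 = -4563/41 + 9424/7 = 354443/287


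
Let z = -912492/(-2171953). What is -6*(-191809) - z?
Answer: 357085697910/310279 ≈ 1.1509e+6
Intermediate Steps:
z = 130356/310279 (z = -912492*(-1/2171953) = 130356/310279 ≈ 0.42013)
-6*(-191809) - z = -6*(-191809) - 1*130356/310279 = 1150854 - 130356/310279 = 357085697910/310279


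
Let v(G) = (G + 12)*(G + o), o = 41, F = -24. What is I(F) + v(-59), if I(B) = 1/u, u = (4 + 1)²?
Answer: 21151/25 ≈ 846.04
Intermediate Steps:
u = 25 (u = 5² = 25)
v(G) = (12 + G)*(41 + G) (v(G) = (G + 12)*(G + 41) = (12 + G)*(41 + G))
I(B) = 1/25
I(F) + v(-59) = 1/25 + (492 + (-59)² + 53*(-59)) = 1/25 + (492 + 3481 - 3127) = 1/25 + 846 = 21151/25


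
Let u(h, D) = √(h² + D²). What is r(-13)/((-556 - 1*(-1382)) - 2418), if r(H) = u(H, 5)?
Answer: -√194/1592 ≈ -0.0087490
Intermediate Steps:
u(h, D) = √(D² + h²)
r(H) = √(25 + H²) (r(H) = √(5² + H²) = √(25 + H²))
r(-13)/((-556 - 1*(-1382)) - 2418) = √(25 + (-13)²)/((-556 - 1*(-1382)) - 2418) = √(25 + 169)/((-556 + 1382) - 2418) = √194/(826 - 2418) = √194/(-1592) = √194*(-1/1592) = -√194/1592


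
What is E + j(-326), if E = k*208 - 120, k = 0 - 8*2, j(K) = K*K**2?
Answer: -34649424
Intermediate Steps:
j(K) = K**3
k = -16 (k = 0 - 16 = -16)
E = -3448 (E = -16*208 - 120 = -3328 - 120 = -3448)
E + j(-326) = -3448 + (-326)**3 = -3448 - 34645976 = -34649424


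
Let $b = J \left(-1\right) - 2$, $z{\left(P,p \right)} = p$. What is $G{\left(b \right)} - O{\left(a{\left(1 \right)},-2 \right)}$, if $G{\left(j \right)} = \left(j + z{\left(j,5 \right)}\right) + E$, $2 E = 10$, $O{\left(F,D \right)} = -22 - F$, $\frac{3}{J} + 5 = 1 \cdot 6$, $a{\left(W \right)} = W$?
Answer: $28$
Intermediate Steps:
$J = 3$ ($J = \frac{3}{-5 + 1 \cdot 6} = \frac{3}{-5 + 6} = \frac{3}{1} = 3 \cdot 1 = 3$)
$E = 5$ ($E = \frac{1}{2} \cdot 10 = 5$)
$b = -5$ ($b = 3 \left(-1\right) - 2 = -3 - 2 = -5$)
$G{\left(j \right)} = 10 + j$ ($G{\left(j \right)} = \left(j + 5\right) + 5 = \left(5 + j\right) + 5 = 10 + j$)
$G{\left(b \right)} - O{\left(a{\left(1 \right)},-2 \right)} = \left(10 - 5\right) - \left(-22 - 1\right) = 5 - \left(-22 - 1\right) = 5 - -23 = 5 + 23 = 28$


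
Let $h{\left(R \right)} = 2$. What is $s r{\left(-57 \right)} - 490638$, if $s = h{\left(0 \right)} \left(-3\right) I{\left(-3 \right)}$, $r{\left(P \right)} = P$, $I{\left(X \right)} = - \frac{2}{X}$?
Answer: $-490410$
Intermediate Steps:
$s = -4$ ($s = 2 \left(-3\right) \left(- \frac{2}{-3}\right) = - 6 \left(\left(-2\right) \left(- \frac{1}{3}\right)\right) = \left(-6\right) \frac{2}{3} = -4$)
$s r{\left(-57 \right)} - 490638 = \left(-4\right) \left(-57\right) - 490638 = 228 - 490638 = -490410$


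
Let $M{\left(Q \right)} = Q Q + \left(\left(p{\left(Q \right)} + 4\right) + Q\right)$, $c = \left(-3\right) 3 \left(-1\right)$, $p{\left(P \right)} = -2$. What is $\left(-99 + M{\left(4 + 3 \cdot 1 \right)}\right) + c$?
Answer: $-32$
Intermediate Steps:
$c = 9$ ($c = \left(-9\right) \left(-1\right) = 9$)
$M{\left(Q \right)} = 2 + Q + Q^{2}$ ($M{\left(Q \right)} = Q Q + \left(\left(-2 + 4\right) + Q\right) = Q^{2} + \left(2 + Q\right) = 2 + Q + Q^{2}$)
$\left(-99 + M{\left(4 + 3 \cdot 1 \right)}\right) + c = \left(-99 + \left(2 + \left(4 + 3 \cdot 1\right) + \left(4 + 3 \cdot 1\right)^{2}\right)\right) + 9 = \left(-99 + \left(2 + \left(4 + 3\right) + \left(4 + 3\right)^{2}\right)\right) + 9 = \left(-99 + \left(2 + 7 + 7^{2}\right)\right) + 9 = \left(-99 + \left(2 + 7 + 49\right)\right) + 9 = \left(-99 + 58\right) + 9 = -41 + 9 = -32$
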